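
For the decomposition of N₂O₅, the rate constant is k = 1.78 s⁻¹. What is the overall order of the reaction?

first order (1)

Step 1: The units of k for an nth-order reaction are (concentration)^(1-n)·(time)⁻¹.
Step 2: Here k has units s⁻¹, so the concentration exponent is 0.
Step 3: 1 - n = 0 ⇒ n = 1. The reaction is first order.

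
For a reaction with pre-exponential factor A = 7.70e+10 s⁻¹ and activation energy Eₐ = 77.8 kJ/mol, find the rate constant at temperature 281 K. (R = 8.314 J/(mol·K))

2.65e-04 s⁻¹

Step 1: Use the Arrhenius equation: k = A × exp(-Eₐ/RT)
Step 2: Convert Eₐ to J/mol: 77.8 kJ/mol = 77800 J/mol
Step 3: Calculate the exponent: -Eₐ/(RT) = -77800/(8.314 × 281) = -33.30146
Step 4: k = 7.70e+10 × exp(-33.30146)
Step 5: k = 7.70e+10 × 3.44635e-15 = 2.6537e-04 s⁻¹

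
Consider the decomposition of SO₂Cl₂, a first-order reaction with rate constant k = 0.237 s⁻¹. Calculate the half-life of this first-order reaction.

2.925 s

Step 1: For a first-order reaction, t₁/₂ = ln(2)/k
Step 2: t₁/₂ = ln(2)/0.237
Step 3: t₁/₂ = 0.6931/0.237 = 2.925 s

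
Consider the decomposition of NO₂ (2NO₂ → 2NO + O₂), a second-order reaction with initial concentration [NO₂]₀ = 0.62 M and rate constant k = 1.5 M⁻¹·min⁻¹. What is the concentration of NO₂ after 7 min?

0.08256 M

Step 1: For a second-order reaction: 1/[NO₂] = 1/[NO₂]₀ + kt
Step 2: 1/[NO₂] = 1/0.62 + 1.5 × 7
Step 3: 1/[NO₂] = 1.613 + 10.5 = 12.11
Step 4: [NO₂] = 1/12.11 = 0.08256 M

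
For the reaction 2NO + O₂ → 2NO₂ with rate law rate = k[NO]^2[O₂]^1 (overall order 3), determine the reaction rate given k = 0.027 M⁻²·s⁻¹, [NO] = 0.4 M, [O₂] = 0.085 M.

0.0003672 M/s

Step 1: The rate law is rate = k[NO]^2[O₂]^1, overall order = 2+1 = 3
Step 2: Substitute values: rate = 0.027 × (0.4)^2 × (0.085)^1
Step 3: rate = 0.027 × 0.16 × 0.085 = 0.0003672 M/s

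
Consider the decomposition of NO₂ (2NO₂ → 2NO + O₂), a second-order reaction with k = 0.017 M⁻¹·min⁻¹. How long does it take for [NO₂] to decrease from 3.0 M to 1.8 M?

13.07 min

Step 1: For second-order: t = (1/[NO₂] - 1/[NO₂]₀)/k
Step 2: t = (1/1.8 - 1/3.0)/0.017
Step 3: t = (0.5556 - 0.3333)/0.017
Step 4: t = 0.2222/0.017 = 13.07 min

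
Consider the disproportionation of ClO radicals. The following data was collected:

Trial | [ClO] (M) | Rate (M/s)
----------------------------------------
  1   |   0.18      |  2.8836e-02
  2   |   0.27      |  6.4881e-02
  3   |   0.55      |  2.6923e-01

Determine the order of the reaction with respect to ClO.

second order (2)

Step 1: Compare trials to find order n where rate₂/rate₁ = ([ClO]₂/[ClO]₁)^n
Step 2: rate₂/rate₁ = 6.4881e-02/2.8836e-02 = 2.25
Step 3: [ClO]₂/[ClO]₁ = 0.27/0.18 = 1.5
Step 4: n = ln(2.25)/ln(1.5) = 2.00 ≈ 2
Step 5: The reaction is second order in ClO.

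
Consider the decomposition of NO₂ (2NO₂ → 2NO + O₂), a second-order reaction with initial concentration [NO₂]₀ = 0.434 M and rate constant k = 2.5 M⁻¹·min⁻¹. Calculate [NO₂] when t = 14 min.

0.02681 M

Step 1: For a second-order reaction: 1/[NO₂] = 1/[NO₂]₀ + kt
Step 2: 1/[NO₂] = 1/0.434 + 2.5 × 14
Step 3: 1/[NO₂] = 2.304 + 35 = 37.3
Step 4: [NO₂] = 1/37.3 = 0.02681 M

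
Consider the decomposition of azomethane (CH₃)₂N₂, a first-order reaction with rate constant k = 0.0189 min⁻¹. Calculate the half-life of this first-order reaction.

36.67 min

Step 1: For a first-order reaction, t₁/₂ = ln(2)/k
Step 2: t₁/₂ = ln(2)/0.0189
Step 3: t₁/₂ = 0.6931/0.0189 = 36.67 min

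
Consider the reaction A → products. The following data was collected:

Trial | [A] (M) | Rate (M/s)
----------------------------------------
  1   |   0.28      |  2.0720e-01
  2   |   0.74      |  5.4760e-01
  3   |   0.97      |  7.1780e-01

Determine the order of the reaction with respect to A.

first order (1)

Step 1: Compare trials to find order n where rate₂/rate₁ = ([A]₂/[A]₁)^n
Step 2: rate₂/rate₁ = 5.4760e-01/2.0720e-01 = 2.643
Step 3: [A]₂/[A]₁ = 0.74/0.28 = 2.643
Step 4: n = ln(2.643)/ln(2.643) = 1.00 ≈ 1
Step 5: The reaction is first order in A.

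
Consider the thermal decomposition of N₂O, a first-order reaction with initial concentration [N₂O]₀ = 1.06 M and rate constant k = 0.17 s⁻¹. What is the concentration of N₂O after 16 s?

0.06983 M

Step 1: For a first-order reaction: [N₂O] = [N₂O]₀ × e^(-kt)
Step 2: [N₂O] = 1.06 × e^(-0.17 × 16)
Step 3: [N₂O] = 1.06 × e^(-2.72)
Step 4: [N₂O] = 1.06 × 0.0658748 = 0.06983 M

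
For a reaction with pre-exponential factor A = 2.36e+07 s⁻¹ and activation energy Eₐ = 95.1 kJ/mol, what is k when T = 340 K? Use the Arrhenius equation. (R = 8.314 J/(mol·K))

5.78e-08 s⁻¹

Step 1: Use the Arrhenius equation: k = A × exp(-Eₐ/RT)
Step 2: Convert Eₐ to J/mol: 95.1 kJ/mol = 95100 J/mol
Step 3: Calculate the exponent: -Eₐ/(RT) = -95100/(8.314 × 340) = -33.64276
Step 4: k = 2.36e+07 × exp(-33.64276)
Step 5: k = 2.36e+07 × 2.44982e-15 = 5.7816e-08 s⁻¹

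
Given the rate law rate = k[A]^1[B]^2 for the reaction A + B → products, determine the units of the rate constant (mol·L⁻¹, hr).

(mol·L⁻¹)⁻²·hr⁻¹

Step 1: Overall order = 1 + 2 = 3.
Step 2: rate has units mol·L⁻¹·hr⁻¹; [A]^1[B]^2 has units (mol·L⁻¹)^3.
Step 3: k = rate/([A]^1[B]^2), so units of k = (mol·L⁻¹)^(1-3)·hr⁻¹ = (mol·L⁻¹)⁻²·hr⁻¹.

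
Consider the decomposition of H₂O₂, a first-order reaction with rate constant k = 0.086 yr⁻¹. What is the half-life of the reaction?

8.06 yr

Step 1: For a first-order reaction, t₁/₂ = ln(2)/k
Step 2: t₁/₂ = ln(2)/0.086
Step 3: t₁/₂ = 0.6931/0.086 = 8.06 yr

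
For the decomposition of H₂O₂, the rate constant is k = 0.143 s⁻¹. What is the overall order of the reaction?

first order (1)

Step 1: The units of k for an nth-order reaction are (concentration)^(1-n)·(time)⁻¹.
Step 2: Here k has units s⁻¹, so the concentration exponent is 0.
Step 3: 1 - n = 0 ⇒ n = 1. The reaction is first order.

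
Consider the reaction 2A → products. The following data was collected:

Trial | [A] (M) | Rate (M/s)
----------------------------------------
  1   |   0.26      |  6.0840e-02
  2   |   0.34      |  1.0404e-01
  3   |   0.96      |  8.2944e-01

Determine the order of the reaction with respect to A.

second order (2)

Step 1: Compare trials to find order n where rate₂/rate₁ = ([A]₂/[A]₁)^n
Step 2: rate₂/rate₁ = 1.0404e-01/6.0840e-02 = 1.71
Step 3: [A]₂/[A]₁ = 0.34/0.26 = 1.308
Step 4: n = ln(1.71)/ln(1.308) = 2.00 ≈ 2
Step 5: The reaction is second order in A.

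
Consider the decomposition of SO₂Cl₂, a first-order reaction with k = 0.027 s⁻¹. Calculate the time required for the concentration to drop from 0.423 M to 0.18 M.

31.65 s

Step 1: For first-order: t = ln([SO₂Cl₂]₀/[SO₂Cl₂])/k
Step 2: t = ln(0.423/0.18)/0.027
Step 3: t = ln(2.35)/0.027
Step 4: t = 0.8544/0.027 = 31.65 s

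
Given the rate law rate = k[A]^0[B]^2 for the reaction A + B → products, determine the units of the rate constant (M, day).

M⁻¹·day⁻¹

Step 1: Overall order = 0 + 2 = 2.
Step 2: rate has units M·day⁻¹; [A]^0[B]^2 has units M^2.
Step 3: k = rate/([A]^0[B]^2), so units of k = M^(1-2)·day⁻¹ = M⁻¹·day⁻¹.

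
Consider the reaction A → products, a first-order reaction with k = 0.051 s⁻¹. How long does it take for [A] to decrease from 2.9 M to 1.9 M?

8.291 s

Step 1: For first-order: t = ln([A]₀/[A])/k
Step 2: t = ln(2.9/1.9)/0.051
Step 3: t = ln(1.526)/0.051
Step 4: t = 0.4229/0.051 = 8.291 s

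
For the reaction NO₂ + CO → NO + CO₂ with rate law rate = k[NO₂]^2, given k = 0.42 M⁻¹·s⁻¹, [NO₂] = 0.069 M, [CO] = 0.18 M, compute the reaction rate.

0.002 M/s

Step 1: The rate law is rate = k[NO₂]^2
Step 2: Note that the rate does not depend on [CO] (zero order in CO).
Step 3: rate = 0.42 × (0.069)^2 = 0.00199962 M/s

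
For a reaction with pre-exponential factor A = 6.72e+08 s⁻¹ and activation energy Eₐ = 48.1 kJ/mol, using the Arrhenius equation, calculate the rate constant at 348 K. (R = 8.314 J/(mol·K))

4.05e+01 s⁻¹

Step 1: Use the Arrhenius equation: k = A × exp(-Eₐ/RT)
Step 2: Convert Eₐ to J/mol: 48.1 kJ/mol = 48100 J/mol
Step 3: Calculate the exponent: -Eₐ/(RT) = -48100/(8.314 × 348) = -16.62478
Step 4: k = 6.72e+08 × exp(-16.62478)
Step 5: k = 6.72e+08 × 6.02490e-08 = 4.0487e+01 s⁻¹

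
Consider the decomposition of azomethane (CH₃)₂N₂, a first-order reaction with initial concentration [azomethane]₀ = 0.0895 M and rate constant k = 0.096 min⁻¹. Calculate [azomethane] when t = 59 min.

0.0003104 M

Step 1: For a first-order reaction: [azomethane] = [azomethane]₀ × e^(-kt)
Step 2: [azomethane] = 0.0895 × e^(-0.096 × 59)
Step 3: [azomethane] = 0.0895 × e^(-5.664)
Step 4: [azomethane] = 0.0895 × 0.00346861 = 0.0003104 M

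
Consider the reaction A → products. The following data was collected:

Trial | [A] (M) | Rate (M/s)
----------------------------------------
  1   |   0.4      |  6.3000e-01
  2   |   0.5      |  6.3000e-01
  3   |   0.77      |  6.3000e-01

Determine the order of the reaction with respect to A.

zeroth order (0)

Step 1: Compare trials - when concentration changes, rate stays constant.
Step 2: rate₂/rate₁ = 6.3000e-01/6.3000e-01 = 1
Step 3: [A]₂/[A]₁ = 0.5/0.4 = 1.25
Step 4: Since rate ratio ≈ (conc ratio)^0, the reaction is zeroth order.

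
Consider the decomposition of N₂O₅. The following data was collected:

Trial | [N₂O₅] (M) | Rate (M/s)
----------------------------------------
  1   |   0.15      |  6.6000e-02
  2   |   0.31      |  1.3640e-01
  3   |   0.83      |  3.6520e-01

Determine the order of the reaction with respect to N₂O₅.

first order (1)

Step 1: Compare trials to find order n where rate₂/rate₁ = ([N₂O₅]₂/[N₂O₅]₁)^n
Step 2: rate₂/rate₁ = 1.3640e-01/6.6000e-02 = 2.067
Step 3: [N₂O₅]₂/[N₂O₅]₁ = 0.31/0.15 = 2.067
Step 4: n = ln(2.067)/ln(2.067) = 1.00 ≈ 1
Step 5: The reaction is first order in N₂O₅.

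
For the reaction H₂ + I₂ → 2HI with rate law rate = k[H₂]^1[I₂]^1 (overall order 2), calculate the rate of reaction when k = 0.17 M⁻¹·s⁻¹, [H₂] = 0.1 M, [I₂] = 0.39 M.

0.00663 M/s

Step 1: The rate law is rate = k[H₂]^1[I₂]^1, overall order = 1+1 = 2
Step 2: Substitute values: rate = 0.17 × (0.1)^1 × (0.39)^1
Step 3: rate = 0.17 × 0.1 × 0.39 = 0.00663 M/s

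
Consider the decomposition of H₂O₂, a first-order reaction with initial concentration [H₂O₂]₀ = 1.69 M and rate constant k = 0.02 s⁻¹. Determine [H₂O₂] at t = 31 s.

0.9091 M

Step 1: For a first-order reaction: [H₂O₂] = [H₂O₂]₀ × e^(-kt)
Step 2: [H₂O₂] = 1.69 × e^(-0.02 × 31)
Step 3: [H₂O₂] = 1.69 × e^(-0.62)
Step 4: [H₂O₂] = 1.69 × 0.537944 = 0.9091 M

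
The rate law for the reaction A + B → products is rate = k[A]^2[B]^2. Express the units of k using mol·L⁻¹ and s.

(mol·L⁻¹)⁻³·s⁻¹

Step 1: Overall order = 2 + 2 = 4.
Step 2: rate has units mol·L⁻¹·s⁻¹; [A]^2[B]^2 has units (mol·L⁻¹)^4.
Step 3: k = rate/([A]^2[B]^2), so units of k = (mol·L⁻¹)^(1-4)·s⁻¹ = (mol·L⁻¹)⁻³·s⁻¹.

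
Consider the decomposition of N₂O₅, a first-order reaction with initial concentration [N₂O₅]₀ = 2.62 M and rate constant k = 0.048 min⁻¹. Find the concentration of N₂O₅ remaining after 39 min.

0.403 M

Step 1: For a first-order reaction: [N₂O₅] = [N₂O₅]₀ × e^(-kt)
Step 2: [N₂O₅] = 2.62 × e^(-0.048 × 39)
Step 3: [N₂O₅] = 2.62 × e^(-1.872)
Step 4: [N₂O₅] = 2.62 × 0.153816 = 0.403 M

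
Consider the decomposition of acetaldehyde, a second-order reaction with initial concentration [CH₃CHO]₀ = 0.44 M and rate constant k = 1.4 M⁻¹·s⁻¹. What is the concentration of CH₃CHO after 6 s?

0.0937 M

Step 1: For a second-order reaction: 1/[CH₃CHO] = 1/[CH₃CHO]₀ + kt
Step 2: 1/[CH₃CHO] = 1/0.44 + 1.4 × 6
Step 3: 1/[CH₃CHO] = 2.273 + 8.4 = 10.67
Step 4: [CH₃CHO] = 1/10.67 = 0.0937 M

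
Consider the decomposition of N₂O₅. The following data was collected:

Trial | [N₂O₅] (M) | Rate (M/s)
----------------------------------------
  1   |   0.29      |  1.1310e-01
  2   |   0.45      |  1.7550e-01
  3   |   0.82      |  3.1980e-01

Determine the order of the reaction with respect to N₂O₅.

first order (1)

Step 1: Compare trials to find order n where rate₂/rate₁ = ([N₂O₅]₂/[N₂O₅]₁)^n
Step 2: rate₂/rate₁ = 1.7550e-01/1.1310e-01 = 1.552
Step 3: [N₂O₅]₂/[N₂O₅]₁ = 0.45/0.29 = 1.552
Step 4: n = ln(1.552)/ln(1.552) = 1.00 ≈ 1
Step 5: The reaction is first order in N₂O₅.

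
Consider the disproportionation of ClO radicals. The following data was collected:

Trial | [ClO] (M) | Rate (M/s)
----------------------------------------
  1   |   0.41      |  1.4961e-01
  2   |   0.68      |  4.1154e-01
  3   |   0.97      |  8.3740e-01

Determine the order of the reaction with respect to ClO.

second order (2)

Step 1: Compare trials to find order n where rate₂/rate₁ = ([ClO]₂/[ClO]₁)^n
Step 2: rate₂/rate₁ = 4.1154e-01/1.4961e-01 = 2.751
Step 3: [ClO]₂/[ClO]₁ = 0.68/0.41 = 1.659
Step 4: n = ln(2.751)/ln(1.659) = 2.00 ≈ 2
Step 5: The reaction is second order in ClO.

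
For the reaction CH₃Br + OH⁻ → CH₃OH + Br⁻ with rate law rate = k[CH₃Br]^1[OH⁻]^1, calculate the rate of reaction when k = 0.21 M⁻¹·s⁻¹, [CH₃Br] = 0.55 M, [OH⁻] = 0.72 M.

0.08316 M/s

Step 1: The rate law is rate = k[CH₃Br]^1[OH⁻]^1
Step 2: Substitute: rate = 0.21 × (0.55)^1 × (0.72)^1
Step 3: rate = 0.21 × 0.55 × 0.72 = 0.08316 M/s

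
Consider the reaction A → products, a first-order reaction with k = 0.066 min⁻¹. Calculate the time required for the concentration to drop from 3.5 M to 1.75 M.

10.5 min

Step 1: For first-order: t = ln([A]₀/[A])/k
Step 2: t = ln(3.5/1.75)/0.066
Step 3: t = ln(2)/0.066
Step 4: t = 0.6931/0.066 = 10.5 min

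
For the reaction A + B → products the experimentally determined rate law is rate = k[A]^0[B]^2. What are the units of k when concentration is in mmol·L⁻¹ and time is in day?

(mmol·L⁻¹)⁻¹·day⁻¹

Step 1: Overall order = 0 + 2 = 2.
Step 2: rate has units mmol·L⁻¹·day⁻¹; [A]^0[B]^2 has units (mmol·L⁻¹)^2.
Step 3: k = rate/([A]^0[B]^2), so units of k = (mmol·L⁻¹)^(1-2)·day⁻¹ = (mmol·L⁻¹)⁻¹·day⁻¹.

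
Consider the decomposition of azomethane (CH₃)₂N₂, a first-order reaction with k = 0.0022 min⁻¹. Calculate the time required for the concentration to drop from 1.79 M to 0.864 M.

331.1 min

Step 1: For first-order: t = ln([azomethane]₀/[azomethane])/k
Step 2: t = ln(1.79/0.864)/0.0022
Step 3: t = ln(2.072)/0.0022
Step 4: t = 0.7284/0.0022 = 331.1 min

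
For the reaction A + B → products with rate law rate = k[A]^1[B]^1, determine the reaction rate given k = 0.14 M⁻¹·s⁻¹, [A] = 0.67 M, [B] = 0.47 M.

0.04409 M/s

Step 1: The rate law is rate = k[A]^1[B]^1
Step 2: Substitute: rate = 0.14 × (0.67)^1 × (0.47)^1
Step 3: rate = 0.14 × 0.67 × 0.47 = 0.044086 M/s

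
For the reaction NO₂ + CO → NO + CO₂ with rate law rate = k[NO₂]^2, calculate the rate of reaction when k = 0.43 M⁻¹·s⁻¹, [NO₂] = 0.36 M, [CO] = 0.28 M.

0.05573 M/s

Step 1: The rate law is rate = k[NO₂]^2
Step 2: Note that the rate does not depend on [CO] (zero order in CO).
Step 3: rate = 0.43 × (0.36)^2 = 0.055728 M/s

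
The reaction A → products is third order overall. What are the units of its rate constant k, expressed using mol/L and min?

(mol/L)⁻²·min⁻¹

Step 1: For overall order n, rate = k × (concentration)^n.
Step 2: Rate has units mol/L·min⁻¹; concentration term has units (mol/L)^3.
Step 3: k = rate / (concentration)^n, so units of k = (mol/L)^(1-3)·min⁻¹ = (mol/L)⁻²·min⁻¹.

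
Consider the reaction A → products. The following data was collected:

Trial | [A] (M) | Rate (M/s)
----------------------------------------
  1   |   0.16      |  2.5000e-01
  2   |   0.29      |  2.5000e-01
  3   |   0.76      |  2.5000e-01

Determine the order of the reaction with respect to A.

zeroth order (0)

Step 1: Compare trials - when concentration changes, rate stays constant.
Step 2: rate₂/rate₁ = 2.5000e-01/2.5000e-01 = 1
Step 3: [A]₂/[A]₁ = 0.29/0.16 = 1.812
Step 4: Since rate ratio ≈ (conc ratio)^0, the reaction is zeroth order.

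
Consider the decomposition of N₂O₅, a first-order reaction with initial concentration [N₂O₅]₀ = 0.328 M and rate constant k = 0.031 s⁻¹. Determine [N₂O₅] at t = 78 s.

0.02922 M

Step 1: For a first-order reaction: [N₂O₅] = [N₂O₅]₀ × e^(-kt)
Step 2: [N₂O₅] = 0.328 × e^(-0.031 × 78)
Step 3: [N₂O₅] = 0.328 × e^(-2.418)
Step 4: [N₂O₅] = 0.328 × 0.0890996 = 0.02922 M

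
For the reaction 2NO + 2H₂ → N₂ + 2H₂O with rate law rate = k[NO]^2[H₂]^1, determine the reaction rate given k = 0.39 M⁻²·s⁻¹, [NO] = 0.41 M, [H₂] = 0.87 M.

0.05704 M/s

Step 1: The rate law is rate = k[NO]^2[H₂]^1
Step 2: Substitute: rate = 0.39 × (0.41)^2 × (0.87)^1
Step 3: rate = 0.39 × 0.1681 × 0.87 = 0.0570363 M/s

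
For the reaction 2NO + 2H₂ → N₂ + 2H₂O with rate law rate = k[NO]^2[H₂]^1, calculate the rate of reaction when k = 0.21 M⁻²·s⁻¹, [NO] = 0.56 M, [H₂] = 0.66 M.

0.04346 M/s

Step 1: The rate law is rate = k[NO]^2[H₂]^1
Step 2: Substitute: rate = 0.21 × (0.56)^2 × (0.66)^1
Step 3: rate = 0.21 × 0.3136 × 0.66 = 0.043465 M/s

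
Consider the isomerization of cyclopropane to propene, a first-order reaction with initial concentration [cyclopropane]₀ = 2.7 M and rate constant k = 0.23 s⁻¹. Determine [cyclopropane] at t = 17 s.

0.05411 M

Step 1: For a first-order reaction: [cyclopropane] = [cyclopropane]₀ × e^(-kt)
Step 2: [cyclopropane] = 2.7 × e^(-0.23 × 17)
Step 3: [cyclopropane] = 2.7 × e^(-3.91)
Step 4: [cyclopropane] = 2.7 × 0.0200405 = 0.05411 M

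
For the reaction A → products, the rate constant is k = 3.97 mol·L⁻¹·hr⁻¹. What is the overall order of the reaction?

zeroth order (0)

Step 1: The units of k for an nth-order reaction are (concentration)^(1-n)·(time)⁻¹.
Step 2: Here k has units mol·L⁻¹·hr⁻¹, so the concentration exponent is 1.
Step 3: 1 - n = 1 ⇒ n = 0. The reaction is zeroth order.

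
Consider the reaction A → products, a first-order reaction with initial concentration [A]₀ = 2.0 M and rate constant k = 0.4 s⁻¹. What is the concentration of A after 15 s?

0.004958 M

Step 1: For a first-order reaction: [A] = [A]₀ × e^(-kt)
Step 2: [A] = 2.0 × e^(-0.4 × 15)
Step 3: [A] = 2.0 × e^(-6)
Step 4: [A] = 2.0 × 0.00247875 = 0.004958 M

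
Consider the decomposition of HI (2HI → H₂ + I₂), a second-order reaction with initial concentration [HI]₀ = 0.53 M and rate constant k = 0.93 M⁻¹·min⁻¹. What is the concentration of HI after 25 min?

0.03978 M

Step 1: For a second-order reaction: 1/[HI] = 1/[HI]₀ + kt
Step 2: 1/[HI] = 1/0.53 + 0.93 × 25
Step 3: 1/[HI] = 1.887 + 23.25 = 25.14
Step 4: [HI] = 1/25.14 = 0.03978 M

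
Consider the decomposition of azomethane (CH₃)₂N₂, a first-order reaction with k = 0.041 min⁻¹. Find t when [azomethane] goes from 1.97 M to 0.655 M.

26.86 min

Step 1: For first-order: t = ln([azomethane]₀/[azomethane])/k
Step 2: t = ln(1.97/0.655)/0.041
Step 3: t = ln(3.008)/0.041
Step 4: t = 1.101/0.041 = 26.86 min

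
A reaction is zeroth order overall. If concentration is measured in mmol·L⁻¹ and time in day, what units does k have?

mmol·L⁻¹·day⁻¹

Step 1: For overall order n, rate = k × (concentration)^n.
Step 2: Rate has units mmol·L⁻¹·day⁻¹; concentration term has units (mmol·L⁻¹)^0.
Step 3: k = rate / (concentration)^n, so units of k = (mmol·L⁻¹)^(1-0)·day⁻¹ = mmol·L⁻¹·day⁻¹.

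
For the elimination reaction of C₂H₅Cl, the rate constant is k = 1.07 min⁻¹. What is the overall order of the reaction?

first order (1)

Step 1: The units of k for an nth-order reaction are (concentration)^(1-n)·(time)⁻¹.
Step 2: Here k has units min⁻¹, so the concentration exponent is 0.
Step 3: 1 - n = 0 ⇒ n = 1. The reaction is first order.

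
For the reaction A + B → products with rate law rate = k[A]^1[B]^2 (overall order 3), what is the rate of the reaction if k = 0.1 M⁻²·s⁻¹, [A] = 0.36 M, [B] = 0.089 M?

0.0002852 M/s

Step 1: The rate law is rate = k[A]^1[B]^2, overall order = 1+2 = 3
Step 2: Substitute values: rate = 0.1 × (0.36)^1 × (0.089)^2
Step 3: rate = 0.1 × 0.36 × 0.007921 = 0.000285156 M/s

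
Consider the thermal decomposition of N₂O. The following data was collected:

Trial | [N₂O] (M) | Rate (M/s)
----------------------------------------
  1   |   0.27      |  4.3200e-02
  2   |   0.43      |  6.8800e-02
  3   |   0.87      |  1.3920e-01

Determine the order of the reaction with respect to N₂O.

first order (1)

Step 1: Compare trials to find order n where rate₂/rate₁ = ([N₂O]₂/[N₂O]₁)^n
Step 2: rate₂/rate₁ = 6.8800e-02/4.3200e-02 = 1.593
Step 3: [N₂O]₂/[N₂O]₁ = 0.43/0.27 = 1.593
Step 4: n = ln(1.593)/ln(1.593) = 1.00 ≈ 1
Step 5: The reaction is first order in N₂O.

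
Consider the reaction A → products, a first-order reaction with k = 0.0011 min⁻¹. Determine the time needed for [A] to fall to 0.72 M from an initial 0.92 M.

222.8 min

Step 1: For first-order: t = ln([A]₀/[A])/k
Step 2: t = ln(0.92/0.72)/0.0011
Step 3: t = ln(1.278)/0.0011
Step 4: t = 0.2451/0.0011 = 222.8 min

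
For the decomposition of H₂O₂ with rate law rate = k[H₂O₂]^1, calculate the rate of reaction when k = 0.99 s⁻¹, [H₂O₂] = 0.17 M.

0.1683 M/s

Step 1: Identify the rate law: rate = k[H₂O₂]^1
Step 2: Substitute values: rate = 0.99 × (0.17)^1
Step 3: Calculate: rate = 0.99 × 0.17 = 0.1683 M/s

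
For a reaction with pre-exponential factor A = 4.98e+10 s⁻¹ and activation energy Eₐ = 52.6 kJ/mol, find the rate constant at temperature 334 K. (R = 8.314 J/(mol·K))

2.96e+02 s⁻¹

Step 1: Use the Arrhenius equation: k = A × exp(-Eₐ/RT)
Step 2: Convert Eₐ to J/mol: 52.6 kJ/mol = 52600 J/mol
Step 3: Calculate the exponent: -Eₐ/(RT) = -52600/(8.314 × 334) = -18.94215
Step 4: k = 4.98e+10 × exp(-18.94215)
Step 5: k = 4.98e+10 × 5.93648e-09 = 2.9564e+02 s⁻¹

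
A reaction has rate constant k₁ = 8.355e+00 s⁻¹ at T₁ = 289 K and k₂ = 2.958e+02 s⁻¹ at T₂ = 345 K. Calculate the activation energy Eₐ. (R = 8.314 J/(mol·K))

52.8 kJ/mol

Step 1: Use the two-temperature Arrhenius form: ln(k₂/k₁) = -Eₐ/R × (1/T₂ - 1/T₁)
Step 2: ln(k₂/k₁) = ln(2.958e+02/8.355e+00) = ln(35.4039) = 3.56682
Step 3: 1/T₂ - 1/T₁ = 1/345 - 1/289 = -5.616569e-04 K⁻¹
Step 4: Eₐ = -R × ln(k₂/k₁) / (1/T₂ - 1/T₁) = -8.314 × 3.56682 / -5.616569e-04
Step 5: Eₐ = 5.2798e+04 J/mol = 52.8 kJ/mol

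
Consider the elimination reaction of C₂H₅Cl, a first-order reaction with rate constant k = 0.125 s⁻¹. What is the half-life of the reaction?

5.545 s

Step 1: For a first-order reaction, t₁/₂ = ln(2)/k
Step 2: t₁/₂ = ln(2)/0.125
Step 3: t₁/₂ = 0.6931/0.125 = 5.545 s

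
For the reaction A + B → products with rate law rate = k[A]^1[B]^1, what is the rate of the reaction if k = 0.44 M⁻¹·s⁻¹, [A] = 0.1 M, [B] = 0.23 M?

0.01012 M/s

Step 1: The rate law is rate = k[A]^1[B]^1
Step 2: Substitute: rate = 0.44 × (0.1)^1 × (0.23)^1
Step 3: rate = 0.44 × 0.1 × 0.23 = 0.01012 M/s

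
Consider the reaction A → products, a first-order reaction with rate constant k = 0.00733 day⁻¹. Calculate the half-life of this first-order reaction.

94.56 day

Step 1: For a first-order reaction, t₁/₂ = ln(2)/k
Step 2: t₁/₂ = ln(2)/0.00733
Step 3: t₁/₂ = 0.6931/0.00733 = 94.56 day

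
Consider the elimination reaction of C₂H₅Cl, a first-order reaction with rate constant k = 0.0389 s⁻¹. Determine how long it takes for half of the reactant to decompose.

17.82 s

Step 1: For a first-order reaction, t₁/₂ = ln(2)/k
Step 2: t₁/₂ = ln(2)/0.0389
Step 3: t₁/₂ = 0.6931/0.0389 = 17.82 s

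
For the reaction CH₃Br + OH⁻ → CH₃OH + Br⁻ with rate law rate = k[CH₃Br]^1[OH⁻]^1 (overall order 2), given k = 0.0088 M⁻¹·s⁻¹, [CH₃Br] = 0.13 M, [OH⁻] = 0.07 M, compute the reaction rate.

8.008e-05 M/s

Step 1: The rate law is rate = k[CH₃Br]^1[OH⁻]^1, overall order = 1+1 = 2
Step 2: Substitute values: rate = 0.0088 × (0.13)^1 × (0.07)^1
Step 3: rate = 0.0088 × 0.13 × 0.07 = 8.008e-05 M/s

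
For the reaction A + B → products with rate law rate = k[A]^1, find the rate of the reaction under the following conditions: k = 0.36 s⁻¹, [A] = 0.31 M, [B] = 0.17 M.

0.1116 M/s

Step 1: The rate law is rate = k[A]^1
Step 2: Note that the rate does not depend on [B] (zero order in B).
Step 3: rate = 0.36 × (0.31)^1 = 0.1116 M/s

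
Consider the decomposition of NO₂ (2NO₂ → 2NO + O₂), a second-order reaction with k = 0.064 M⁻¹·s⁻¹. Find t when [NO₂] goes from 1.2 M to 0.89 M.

4.535 s

Step 1: For second-order: t = (1/[NO₂] - 1/[NO₂]₀)/k
Step 2: t = (1/0.89 - 1/1.2)/0.064
Step 3: t = (1.124 - 0.8333)/0.064
Step 4: t = 0.2903/0.064 = 4.535 s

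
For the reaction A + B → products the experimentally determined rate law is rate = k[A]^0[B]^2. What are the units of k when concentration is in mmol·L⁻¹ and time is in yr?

(mmol·L⁻¹)⁻¹·yr⁻¹

Step 1: Overall order = 0 + 2 = 2.
Step 2: rate has units mmol·L⁻¹·yr⁻¹; [A]^0[B]^2 has units (mmol·L⁻¹)^2.
Step 3: k = rate/([A]^0[B]^2), so units of k = (mmol·L⁻¹)^(1-2)·yr⁻¹ = (mmol·L⁻¹)⁻¹·yr⁻¹.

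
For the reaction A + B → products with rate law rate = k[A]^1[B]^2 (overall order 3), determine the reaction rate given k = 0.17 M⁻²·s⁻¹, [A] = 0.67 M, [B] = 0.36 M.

0.01476 M/s

Step 1: The rate law is rate = k[A]^1[B]^2, overall order = 1+2 = 3
Step 2: Substitute values: rate = 0.17 × (0.67)^1 × (0.36)^2
Step 3: rate = 0.17 × 0.67 × 0.1296 = 0.0147614 M/s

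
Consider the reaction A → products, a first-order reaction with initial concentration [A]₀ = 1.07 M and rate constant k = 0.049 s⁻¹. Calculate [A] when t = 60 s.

0.05657 M

Step 1: For a first-order reaction: [A] = [A]₀ × e^(-kt)
Step 2: [A] = 1.07 × e^(-0.049 × 60)
Step 3: [A] = 1.07 × e^(-2.94)
Step 4: [A] = 1.07 × 0.0528657 = 0.05657 M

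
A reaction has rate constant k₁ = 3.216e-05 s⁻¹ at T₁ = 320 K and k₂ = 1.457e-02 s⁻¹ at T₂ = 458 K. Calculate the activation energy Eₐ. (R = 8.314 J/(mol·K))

54.0 kJ/mol

Step 1: Use the two-temperature Arrhenius form: ln(k₂/k₁) = -Eₐ/R × (1/T₂ - 1/T₁)
Step 2: ln(k₂/k₁) = ln(1.457e-02/3.216e-05) = ln(453.047) = 6.116
Step 3: 1/T₂ - 1/T₁ = 1/458 - 1/320 = -9.415939e-04 K⁻¹
Step 4: Eₐ = -R × ln(k₂/k₁) / (1/T₂ - 1/T₁) = -8.314 × 6.116 / -9.415939e-04
Step 5: Eₐ = 5.4002e+04 J/mol = 54.0 kJ/mol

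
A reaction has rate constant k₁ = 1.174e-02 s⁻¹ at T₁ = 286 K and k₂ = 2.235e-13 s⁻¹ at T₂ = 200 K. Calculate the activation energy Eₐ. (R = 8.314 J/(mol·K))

136.5 kJ/mol

Step 1: Use the two-temperature Arrhenius form: ln(k₂/k₁) = -Eₐ/R × (1/T₂ - 1/T₁)
Step 2: ln(k₂/k₁) = ln(2.235e-13/1.174e-02) = ln(1.90375e-11) = -24.6846
Step 3: 1/T₂ - 1/T₁ = 1/200 - 1/286 = 1.503497e-03 K⁻¹
Step 4: Eₐ = -R × ln(k₂/k₁) / (1/T₂ - 1/T₁) = -8.314 × -24.6846 / 1.503497e-03
Step 5: Eₐ = 1.3650e+05 J/mol = 136.5 kJ/mol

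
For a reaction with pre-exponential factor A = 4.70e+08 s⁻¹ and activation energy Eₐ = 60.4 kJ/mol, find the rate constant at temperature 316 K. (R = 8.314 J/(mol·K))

4.87e-02 s⁻¹

Step 1: Use the Arrhenius equation: k = A × exp(-Eₐ/RT)
Step 2: Convert Eₐ to J/mol: 60.4 kJ/mol = 60400 J/mol
Step 3: Calculate the exponent: -Eₐ/(RT) = -60400/(8.314 × 316) = -22.99005
Step 4: k = 4.70e+08 × exp(-22.99005)
Step 5: k = 4.70e+08 × 1.03645e-10 = 4.8713e-02 s⁻¹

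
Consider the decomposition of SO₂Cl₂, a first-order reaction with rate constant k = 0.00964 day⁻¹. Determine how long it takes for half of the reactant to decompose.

71.9 day

Step 1: For a first-order reaction, t₁/₂ = ln(2)/k
Step 2: t₁/₂ = ln(2)/0.00964
Step 3: t₁/₂ = 0.6931/0.00964 = 71.9 day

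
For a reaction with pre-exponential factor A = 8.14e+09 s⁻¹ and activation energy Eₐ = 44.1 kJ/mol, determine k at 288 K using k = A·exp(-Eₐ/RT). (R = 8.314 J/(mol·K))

8.16e+01 s⁻¹

Step 1: Use the Arrhenius equation: k = A × exp(-Eₐ/RT)
Step 2: Convert Eₐ to J/mol: 44.1 kJ/mol = 44100 J/mol
Step 3: Calculate the exponent: -Eₐ/(RT) = -44100/(8.314 × 288) = -18.41773
Step 4: k = 8.14e+09 × exp(-18.41773)
Step 5: k = 8.14e+09 × 1.00296e-08 = 8.1641e+01 s⁻¹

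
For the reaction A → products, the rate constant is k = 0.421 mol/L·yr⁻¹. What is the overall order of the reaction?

zeroth order (0)

Step 1: The units of k for an nth-order reaction are (concentration)^(1-n)·(time)⁻¹.
Step 2: Here k has units mol/L·yr⁻¹, so the concentration exponent is 1.
Step 3: 1 - n = 1 ⇒ n = 0. The reaction is zeroth order.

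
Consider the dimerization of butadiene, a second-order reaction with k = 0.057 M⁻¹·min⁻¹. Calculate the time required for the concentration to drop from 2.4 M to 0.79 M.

14.9 min

Step 1: For second-order: t = (1/[C₄H₆] - 1/[C₄H₆]₀)/k
Step 2: t = (1/0.79 - 1/2.4)/0.057
Step 3: t = (1.266 - 0.4167)/0.057
Step 4: t = 0.8492/0.057 = 14.9 min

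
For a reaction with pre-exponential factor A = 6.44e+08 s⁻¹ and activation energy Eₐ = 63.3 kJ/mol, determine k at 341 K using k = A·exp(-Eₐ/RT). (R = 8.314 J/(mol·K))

1.29e-01 s⁻¹

Step 1: Use the Arrhenius equation: k = A × exp(-Eₐ/RT)
Step 2: Convert Eₐ to J/mol: 63.3 kJ/mol = 63300 J/mol
Step 3: Calculate the exponent: -Eₐ/(RT) = -63300/(8.314 × 341) = -22.32746
Step 4: k = 6.44e+08 × exp(-22.32746)
Step 5: k = 6.44e+08 × 2.01052e-10 = 1.2948e-01 s⁻¹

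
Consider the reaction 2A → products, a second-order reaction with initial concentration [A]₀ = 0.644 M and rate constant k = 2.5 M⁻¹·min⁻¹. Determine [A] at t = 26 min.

0.01503 M

Step 1: For a second-order reaction: 1/[A] = 1/[A]₀ + kt
Step 2: 1/[A] = 1/0.644 + 2.5 × 26
Step 3: 1/[A] = 1.553 + 65 = 66.55
Step 4: [A] = 1/66.55 = 0.01503 M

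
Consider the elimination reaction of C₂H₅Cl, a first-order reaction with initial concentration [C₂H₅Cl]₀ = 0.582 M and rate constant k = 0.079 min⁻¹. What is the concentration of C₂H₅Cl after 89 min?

0.0005145 M

Step 1: For a first-order reaction: [C₂H₅Cl] = [C₂H₅Cl]₀ × e^(-kt)
Step 2: [C₂H₅Cl] = 0.582 × e^(-0.079 × 89)
Step 3: [C₂H₅Cl] = 0.582 × e^(-7.031)
Step 4: [C₂H₅Cl] = 0.582 × 0.000884047 = 0.0005145 M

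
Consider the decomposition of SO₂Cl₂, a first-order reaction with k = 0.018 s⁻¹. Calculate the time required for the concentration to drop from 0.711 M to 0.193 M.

72.44 s

Step 1: For first-order: t = ln([SO₂Cl₂]₀/[SO₂Cl₂])/k
Step 2: t = ln(0.711/0.193)/0.018
Step 3: t = ln(3.684)/0.018
Step 4: t = 1.304/0.018 = 72.44 s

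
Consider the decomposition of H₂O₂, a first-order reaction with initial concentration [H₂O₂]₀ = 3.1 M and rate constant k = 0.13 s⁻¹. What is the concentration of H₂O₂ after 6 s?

1.421 M

Step 1: For a first-order reaction: [H₂O₂] = [H₂O₂]₀ × e^(-kt)
Step 2: [H₂O₂] = 3.1 × e^(-0.13 × 6)
Step 3: [H₂O₂] = 3.1 × e^(-0.78)
Step 4: [H₂O₂] = 3.1 × 0.458406 = 1.421 M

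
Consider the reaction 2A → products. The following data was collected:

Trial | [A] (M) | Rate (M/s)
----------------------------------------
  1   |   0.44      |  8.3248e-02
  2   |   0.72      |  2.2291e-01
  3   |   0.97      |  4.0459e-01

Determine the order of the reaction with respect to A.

second order (2)

Step 1: Compare trials to find order n where rate₂/rate₁ = ([A]₂/[A]₁)^n
Step 2: rate₂/rate₁ = 2.2291e-01/8.3248e-02 = 2.678
Step 3: [A]₂/[A]₁ = 0.72/0.44 = 1.636
Step 4: n = ln(2.678)/ln(1.636) = 2.00 ≈ 2
Step 5: The reaction is second order in A.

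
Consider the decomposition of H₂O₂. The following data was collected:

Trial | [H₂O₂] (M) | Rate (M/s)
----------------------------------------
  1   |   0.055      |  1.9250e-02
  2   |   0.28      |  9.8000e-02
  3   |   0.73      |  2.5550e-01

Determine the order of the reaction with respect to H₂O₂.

first order (1)

Step 1: Compare trials to find order n where rate₂/rate₁ = ([H₂O₂]₂/[H₂O₂]₁)^n
Step 2: rate₂/rate₁ = 9.8000e-02/1.9250e-02 = 5.091
Step 3: [H₂O₂]₂/[H₂O₂]₁ = 0.28/0.055 = 5.091
Step 4: n = ln(5.091)/ln(5.091) = 1.00 ≈ 1
Step 5: The reaction is first order in H₂O₂.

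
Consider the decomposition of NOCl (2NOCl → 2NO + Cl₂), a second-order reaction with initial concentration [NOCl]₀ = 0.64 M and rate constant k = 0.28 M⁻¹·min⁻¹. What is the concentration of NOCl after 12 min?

0.2031 M

Step 1: For a second-order reaction: 1/[NOCl] = 1/[NOCl]₀ + kt
Step 2: 1/[NOCl] = 1/0.64 + 0.28 × 12
Step 3: 1/[NOCl] = 1.562 + 3.36 = 4.923
Step 4: [NOCl] = 1/4.923 = 0.2031 M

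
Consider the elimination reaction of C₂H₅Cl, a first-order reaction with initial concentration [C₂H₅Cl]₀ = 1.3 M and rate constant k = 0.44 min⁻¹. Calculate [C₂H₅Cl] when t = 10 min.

0.01596 M

Step 1: For a first-order reaction: [C₂H₅Cl] = [C₂H₅Cl]₀ × e^(-kt)
Step 2: [C₂H₅Cl] = 1.3 × e^(-0.44 × 10)
Step 3: [C₂H₅Cl] = 1.3 × e^(-4.4)
Step 4: [C₂H₅Cl] = 1.3 × 0.0122773 = 0.01596 M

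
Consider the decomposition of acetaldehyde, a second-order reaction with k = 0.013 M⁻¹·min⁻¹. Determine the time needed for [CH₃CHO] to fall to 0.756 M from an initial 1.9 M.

61.26 min

Step 1: For second-order: t = (1/[CH₃CHO] - 1/[CH₃CHO]₀)/k
Step 2: t = (1/0.756 - 1/1.9)/0.013
Step 3: t = (1.323 - 0.5263)/0.013
Step 4: t = 0.7964/0.013 = 61.26 min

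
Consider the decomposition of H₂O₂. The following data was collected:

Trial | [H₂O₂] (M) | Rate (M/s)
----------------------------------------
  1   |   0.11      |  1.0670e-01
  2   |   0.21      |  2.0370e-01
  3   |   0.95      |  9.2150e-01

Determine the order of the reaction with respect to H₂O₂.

first order (1)

Step 1: Compare trials to find order n where rate₂/rate₁ = ([H₂O₂]₂/[H₂O₂]₁)^n
Step 2: rate₂/rate₁ = 2.0370e-01/1.0670e-01 = 1.909
Step 3: [H₂O₂]₂/[H₂O₂]₁ = 0.21/0.11 = 1.909
Step 4: n = ln(1.909)/ln(1.909) = 1.00 ≈ 1
Step 5: The reaction is first order in H₂O₂.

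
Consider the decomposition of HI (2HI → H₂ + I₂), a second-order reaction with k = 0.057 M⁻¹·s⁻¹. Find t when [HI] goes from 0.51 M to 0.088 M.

165 s

Step 1: For second-order: t = (1/[HI] - 1/[HI]₀)/k
Step 2: t = (1/0.088 - 1/0.51)/0.057
Step 3: t = (11.36 - 1.961)/0.057
Step 4: t = 9.403/0.057 = 165 s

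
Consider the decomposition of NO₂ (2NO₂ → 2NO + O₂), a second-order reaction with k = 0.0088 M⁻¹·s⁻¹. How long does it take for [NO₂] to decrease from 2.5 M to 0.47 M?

196.3 s

Step 1: For second-order: t = (1/[NO₂] - 1/[NO₂]₀)/k
Step 2: t = (1/0.47 - 1/2.5)/0.0088
Step 3: t = (2.128 - 0.4)/0.0088
Step 4: t = 1.728/0.0088 = 196.3 s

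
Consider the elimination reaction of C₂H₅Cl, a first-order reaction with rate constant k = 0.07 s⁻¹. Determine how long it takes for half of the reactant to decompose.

9.902 s

Step 1: For a first-order reaction, t₁/₂ = ln(2)/k
Step 2: t₁/₂ = ln(2)/0.07
Step 3: t₁/₂ = 0.6931/0.07 = 9.902 s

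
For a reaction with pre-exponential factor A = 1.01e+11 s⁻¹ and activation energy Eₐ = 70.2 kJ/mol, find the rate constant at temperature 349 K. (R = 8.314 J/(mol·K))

3.14e+00 s⁻¹

Step 1: Use the Arrhenius equation: k = A × exp(-Eₐ/RT)
Step 2: Convert Eₐ to J/mol: 70.2 kJ/mol = 70200 J/mol
Step 3: Calculate the exponent: -Eₐ/(RT) = -70200/(8.314 × 349) = -24.19367
Step 4: k = 1.01e+11 × exp(-24.19367)
Step 5: k = 1.01e+11 × 3.11045e-11 = 3.1416e+00 s⁻¹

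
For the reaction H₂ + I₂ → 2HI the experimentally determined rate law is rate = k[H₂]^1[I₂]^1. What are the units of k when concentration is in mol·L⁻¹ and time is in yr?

(mol·L⁻¹)⁻¹·yr⁻¹

Step 1: Overall order = 1 + 1 = 2.
Step 2: rate has units mol·L⁻¹·yr⁻¹; [H₂]^1[I₂]^1 has units (mol·L⁻¹)^2.
Step 3: k = rate/([H₂]^1[I₂]^1), so units of k = (mol·L⁻¹)^(1-2)·yr⁻¹ = (mol·L⁻¹)⁻¹·yr⁻¹.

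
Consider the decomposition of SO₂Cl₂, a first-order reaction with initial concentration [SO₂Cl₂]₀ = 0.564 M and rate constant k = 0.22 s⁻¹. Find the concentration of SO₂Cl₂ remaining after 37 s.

0.0001645 M

Step 1: For a first-order reaction: [SO₂Cl₂] = [SO₂Cl₂]₀ × e^(-kt)
Step 2: [SO₂Cl₂] = 0.564 × e^(-0.22 × 37)
Step 3: [SO₂Cl₂] = 0.564 × e^(-8.14)
Step 4: [SO₂Cl₂] = 0.564 × 0.000291637 = 0.0001645 M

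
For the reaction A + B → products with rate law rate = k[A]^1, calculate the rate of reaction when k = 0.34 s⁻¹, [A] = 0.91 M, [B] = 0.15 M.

0.3094 M/s

Step 1: The rate law is rate = k[A]^1
Step 2: Note that the rate does not depend on [B] (zero order in B).
Step 3: rate = 0.34 × (0.91)^1 = 0.3094 M/s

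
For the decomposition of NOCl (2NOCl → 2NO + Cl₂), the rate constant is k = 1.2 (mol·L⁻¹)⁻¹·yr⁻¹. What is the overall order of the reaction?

second order (2)

Step 1: The units of k for an nth-order reaction are (concentration)^(1-n)·(time)⁻¹.
Step 2: Here k has units (mol·L⁻¹)⁻¹·yr⁻¹, so the concentration exponent is -1.
Step 3: 1 - n = -1 ⇒ n = 2. The reaction is second order.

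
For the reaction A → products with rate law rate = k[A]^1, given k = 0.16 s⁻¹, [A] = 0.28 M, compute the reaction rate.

0.0448 M/s

Step 1: Identify the rate law: rate = k[A]^1
Step 2: Substitute values: rate = 0.16 × (0.28)^1
Step 3: Calculate: rate = 0.16 × 0.28 = 0.0448 M/s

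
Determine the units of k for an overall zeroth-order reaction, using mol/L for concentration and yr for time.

mol/L·yr⁻¹

Step 1: For overall order n, rate = k × (concentration)^n.
Step 2: Rate has units mol/L·yr⁻¹; concentration term has units (mol/L)^0.
Step 3: k = rate / (concentration)^n, so units of k = (mol/L)^(1-0)·yr⁻¹ = mol/L·yr⁻¹.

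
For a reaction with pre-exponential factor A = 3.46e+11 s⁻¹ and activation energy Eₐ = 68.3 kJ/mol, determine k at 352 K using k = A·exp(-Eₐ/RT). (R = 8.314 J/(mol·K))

2.53e+01 s⁻¹

Step 1: Use the Arrhenius equation: k = A × exp(-Eₐ/RT)
Step 2: Convert Eₐ to J/mol: 68.3 kJ/mol = 68300 J/mol
Step 3: Calculate the exponent: -Eₐ/(RT) = -68300/(8.314 × 352) = -23.33824
Step 4: k = 3.46e+11 × exp(-23.33824)
Step 5: k = 3.46e+11 × 7.31697e-11 = 2.5317e+01 s⁻¹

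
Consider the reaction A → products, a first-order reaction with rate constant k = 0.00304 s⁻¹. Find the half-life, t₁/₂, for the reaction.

228 s

Step 1: For a first-order reaction, t₁/₂ = ln(2)/k
Step 2: t₁/₂ = ln(2)/0.00304
Step 3: t₁/₂ = 0.6931/0.00304 = 228 s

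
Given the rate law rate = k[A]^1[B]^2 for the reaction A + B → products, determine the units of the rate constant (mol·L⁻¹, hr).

(mol·L⁻¹)⁻²·hr⁻¹

Step 1: Overall order = 1 + 2 = 3.
Step 2: rate has units mol·L⁻¹·hr⁻¹; [A]^1[B]^2 has units (mol·L⁻¹)^3.
Step 3: k = rate/([A]^1[B]^2), so units of k = (mol·L⁻¹)^(1-3)·hr⁻¹ = (mol·L⁻¹)⁻²·hr⁻¹.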